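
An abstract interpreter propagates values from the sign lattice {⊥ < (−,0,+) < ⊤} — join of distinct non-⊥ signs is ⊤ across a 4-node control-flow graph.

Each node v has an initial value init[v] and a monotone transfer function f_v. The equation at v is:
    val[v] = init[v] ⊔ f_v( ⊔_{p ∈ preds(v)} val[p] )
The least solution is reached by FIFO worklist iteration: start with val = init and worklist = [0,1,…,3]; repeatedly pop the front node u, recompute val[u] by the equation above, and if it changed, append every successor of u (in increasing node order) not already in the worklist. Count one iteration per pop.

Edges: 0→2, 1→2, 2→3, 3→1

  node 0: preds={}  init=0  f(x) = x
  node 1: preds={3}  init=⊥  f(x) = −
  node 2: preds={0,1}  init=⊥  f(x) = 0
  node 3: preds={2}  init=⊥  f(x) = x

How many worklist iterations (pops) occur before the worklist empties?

5

Iteration log — 5 steps:
  step 1. node 0  ⊔preds=⊥  new=0  stable
  step 2. node 1  ⊔preds=⊥  new=−  old=⊥  +wl: 
  step 3. node 2  ⊔preds=⊤  new=0  old=⊥  +wl: 
  step 4. node 3  ⊔preds=0  new=0  old=⊥  +wl: 1
  step 5. node 1  ⊔preds=0  new=−  stable

Least fixpoint reached:
  node 0: 0
  node 1: −
  node 2: 0
  node 3: 0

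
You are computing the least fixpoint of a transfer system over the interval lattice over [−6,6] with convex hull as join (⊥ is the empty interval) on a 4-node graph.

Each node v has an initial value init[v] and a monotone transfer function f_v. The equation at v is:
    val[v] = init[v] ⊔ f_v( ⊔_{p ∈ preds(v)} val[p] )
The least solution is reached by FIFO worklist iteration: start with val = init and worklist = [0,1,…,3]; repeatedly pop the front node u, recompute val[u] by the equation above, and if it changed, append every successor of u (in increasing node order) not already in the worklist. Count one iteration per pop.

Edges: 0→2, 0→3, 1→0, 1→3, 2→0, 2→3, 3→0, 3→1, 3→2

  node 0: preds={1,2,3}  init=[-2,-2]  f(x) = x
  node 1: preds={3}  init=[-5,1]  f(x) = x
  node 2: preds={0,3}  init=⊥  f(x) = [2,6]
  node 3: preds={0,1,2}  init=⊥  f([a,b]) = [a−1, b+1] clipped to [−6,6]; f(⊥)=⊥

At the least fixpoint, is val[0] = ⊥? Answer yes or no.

no

Iteration log — 9 steps:
  step 1. node 0  ⊔preds=[-5,1]  new=[-5,1]  old=[-2,-2]  +wl: 
  step 2. node 1  ⊔preds=⊥  new=[-5,1]  stable
  step 3. node 2  ⊔preds=[-5,1]  new=[2,6]  old=⊥  +wl: 0
  step 4. node 3  ⊔preds=[-5,6]  new=[-6,6]  old=⊥  +wl: 1,2
  step 5. node 0  ⊔preds=[-6,6]  new=[-6,6]  old=[-5,1]  +wl: 3
  step 6. node 1  ⊔preds=[-6,6]  new=[-6,6]  old=[-5,1]  +wl: 0
  step 7. node 2  ⊔preds=[-6,6]  new=[2,6]  stable
  step 8. node 3  ⊔preds=[-6,6]  new=[-6,6]  stable
  step 9. node 0  ⊔preds=[-6,6]  new=[-6,6]  stable

Least fixpoint reached:
  node 0: [-6,6]
  node 1: [-6,6]
  node 2: [2,6]
  node 3: [-6,6]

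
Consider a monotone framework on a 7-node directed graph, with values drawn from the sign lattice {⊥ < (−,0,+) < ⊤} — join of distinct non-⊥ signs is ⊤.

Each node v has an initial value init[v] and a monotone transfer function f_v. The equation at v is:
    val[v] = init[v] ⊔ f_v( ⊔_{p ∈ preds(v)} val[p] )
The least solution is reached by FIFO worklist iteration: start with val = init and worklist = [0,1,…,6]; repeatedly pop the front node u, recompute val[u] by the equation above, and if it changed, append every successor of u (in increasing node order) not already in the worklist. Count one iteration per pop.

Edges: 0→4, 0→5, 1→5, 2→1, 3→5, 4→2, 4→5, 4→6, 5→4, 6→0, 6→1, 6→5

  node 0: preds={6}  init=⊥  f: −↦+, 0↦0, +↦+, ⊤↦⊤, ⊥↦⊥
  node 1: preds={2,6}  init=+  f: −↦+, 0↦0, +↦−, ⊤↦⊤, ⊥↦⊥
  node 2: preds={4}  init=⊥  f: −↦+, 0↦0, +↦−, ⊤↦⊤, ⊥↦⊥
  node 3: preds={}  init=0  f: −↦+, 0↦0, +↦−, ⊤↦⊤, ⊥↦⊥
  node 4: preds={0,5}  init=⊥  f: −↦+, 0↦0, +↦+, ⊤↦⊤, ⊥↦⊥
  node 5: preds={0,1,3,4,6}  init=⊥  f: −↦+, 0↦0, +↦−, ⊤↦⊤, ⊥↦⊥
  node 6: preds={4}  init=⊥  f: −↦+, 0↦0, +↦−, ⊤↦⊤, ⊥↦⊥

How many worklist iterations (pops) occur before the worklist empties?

15

Worklist (15 pops):
  #1 pop 0: in=⊥ → ⊥ (no change)
  #2 pop 1: in=⊥ → + (no change)
  #3 pop 2: in=⊥ → ⊥ (no change)
  #4 pop 3: in=⊥ → 0 (no change)
  #5 pop 4: in=⊥ → ⊥ (no change)
  #6 pop 5: in=⊤ → ⊤ (was ⊥); enqueue [4]
  #7 pop 6: in=⊥ → ⊥ (no change)
  #8 pop 4: in=⊤ → ⊤ (was ⊥); enqueue [2,5,6]
  #9 pop 2: in=⊤ → ⊤ (was ⊥); enqueue [1]
  #10 pop 5: in=⊤ → ⊤ (no change)
  #11 pop 6: in=⊤ → ⊤ (was ⊥); enqueue [0,5]
  #12 pop 1: in=⊤ → ⊤ (was +); enqueue []
  #13 pop 0: in=⊤ → ⊤ (was ⊥); enqueue [4]
  #14 pop 5: in=⊤ → ⊤ (no change)
  #15 pop 4: in=⊤ → ⊤ (no change)

Fixpoint:
  val[0] = ⊤
  val[1] = ⊤
  val[2] = ⊤
  val[3] = 0
  val[4] = ⊤
  val[5] = ⊤
  val[6] = ⊤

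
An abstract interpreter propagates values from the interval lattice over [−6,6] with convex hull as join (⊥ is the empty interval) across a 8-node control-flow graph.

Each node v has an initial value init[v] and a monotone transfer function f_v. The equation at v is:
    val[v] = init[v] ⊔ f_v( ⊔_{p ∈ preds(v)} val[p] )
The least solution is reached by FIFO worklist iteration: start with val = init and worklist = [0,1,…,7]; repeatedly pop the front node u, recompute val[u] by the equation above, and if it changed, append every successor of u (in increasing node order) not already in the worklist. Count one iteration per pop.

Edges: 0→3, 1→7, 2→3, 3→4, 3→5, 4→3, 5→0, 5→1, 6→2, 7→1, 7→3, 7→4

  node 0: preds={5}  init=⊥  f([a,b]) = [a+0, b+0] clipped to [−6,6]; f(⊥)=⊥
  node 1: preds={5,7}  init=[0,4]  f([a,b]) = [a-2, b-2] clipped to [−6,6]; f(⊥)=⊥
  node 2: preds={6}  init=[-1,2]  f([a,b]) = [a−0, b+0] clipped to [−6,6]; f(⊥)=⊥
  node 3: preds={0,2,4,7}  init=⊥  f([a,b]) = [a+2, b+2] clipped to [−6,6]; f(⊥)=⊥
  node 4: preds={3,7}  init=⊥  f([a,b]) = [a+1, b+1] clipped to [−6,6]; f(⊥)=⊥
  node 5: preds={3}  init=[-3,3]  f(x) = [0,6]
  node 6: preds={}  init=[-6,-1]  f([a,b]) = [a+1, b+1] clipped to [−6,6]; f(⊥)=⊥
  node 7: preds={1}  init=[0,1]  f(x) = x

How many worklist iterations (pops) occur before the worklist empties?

19

Worklist (19 pops):
  #1 pop 0: in=[-3,3] → [-3,3] (was ⊥); enqueue []
  #2 pop 1: in=[-3,3] → [-5,4] (was [0,4]); enqueue []
  #3 pop 2: in=[-6,-1] → [-6,2] (was [-1,2]); enqueue []
  #4 pop 3: in=[-6,3] → [-4,5] (was ⊥); enqueue []
  #5 pop 4: in=[-4,5] → [-3,6] (was ⊥); enqueue [3]
  #6 pop 5: in=[-4,5] → [-3,6] (was [-3,3]); enqueue [0,1]
  #7 pop 6: in=⊥ → [-6,-1] (no change)
  #8 pop 7: in=[-5,4] → [-5,4] (was [0,1]); enqueue [4]
  #9 pop 3: in=[-6,6] → [-4,6] (was [-4,5]); enqueue [5]
  #10 pop 0: in=[-3,6] → [-3,6] (was [-3,3]); enqueue [3]
  #11 pop 1: in=[-5,6] → [-6,4] (was [-5,4]); enqueue [7]
  #12 pop 4: in=[-5,6] → [-4,6] (was [-3,6]); enqueue []
  #13 pop 5: in=[-4,6] → [-3,6] (no change)
  #14 pop 3: in=[-6,6] → [-4,6] (no change)
  #15 pop 7: in=[-6,4] → [-6,4] (was [-5,4]); enqueue [1,3,4]
  #16 pop 1: in=[-6,6] → [-6,4] (no change)
  #17 pop 3: in=[-6,6] → [-4,6] (no change)
  #18 pop 4: in=[-6,6] → [-5,6] (was [-4,6]); enqueue [3]
  #19 pop 3: in=[-6,6] → [-4,6] (no change)

Fixpoint:
  val[0] = [-3,6]
  val[1] = [-6,4]
  val[2] = [-6,2]
  val[3] = [-4,6]
  val[4] = [-5,6]
  val[5] = [-3,6]
  val[6] = [-6,-1]
  val[7] = [-6,4]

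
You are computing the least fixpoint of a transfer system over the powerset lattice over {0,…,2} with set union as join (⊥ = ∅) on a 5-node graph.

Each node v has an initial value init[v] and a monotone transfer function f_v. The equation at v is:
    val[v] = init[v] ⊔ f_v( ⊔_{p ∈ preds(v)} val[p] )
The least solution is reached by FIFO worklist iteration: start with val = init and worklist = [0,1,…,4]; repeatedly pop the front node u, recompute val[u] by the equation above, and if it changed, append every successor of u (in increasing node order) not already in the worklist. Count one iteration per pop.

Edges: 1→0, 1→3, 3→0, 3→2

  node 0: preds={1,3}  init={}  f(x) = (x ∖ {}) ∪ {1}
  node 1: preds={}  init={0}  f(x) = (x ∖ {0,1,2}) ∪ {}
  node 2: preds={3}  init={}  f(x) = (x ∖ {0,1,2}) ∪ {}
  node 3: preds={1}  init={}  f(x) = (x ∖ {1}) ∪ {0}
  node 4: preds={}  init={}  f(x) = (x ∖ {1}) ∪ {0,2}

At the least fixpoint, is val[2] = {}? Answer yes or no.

Iteration log — 7 steps:
  step 1. node 0  ⊔preds={0}  new={0,1}  old={}  +wl: 
  step 2. node 1  ⊔preds={}  new={0}  stable
  step 3. node 2  ⊔preds={}  new={}  stable
  step 4. node 3  ⊔preds={0}  new={0}  old={}  +wl: 0,2
  step 5. node 4  ⊔preds={}  new={0,2}  old={}  +wl: 
  step 6. node 0  ⊔preds={0}  new={0,1}  stable
  step 7. node 2  ⊔preds={0}  new={}  stable

Least fixpoint reached:
  node 0: {0,1}
  node 1: {0}
  node 2: {}
  node 3: {0}
  node 4: {0,2}

yes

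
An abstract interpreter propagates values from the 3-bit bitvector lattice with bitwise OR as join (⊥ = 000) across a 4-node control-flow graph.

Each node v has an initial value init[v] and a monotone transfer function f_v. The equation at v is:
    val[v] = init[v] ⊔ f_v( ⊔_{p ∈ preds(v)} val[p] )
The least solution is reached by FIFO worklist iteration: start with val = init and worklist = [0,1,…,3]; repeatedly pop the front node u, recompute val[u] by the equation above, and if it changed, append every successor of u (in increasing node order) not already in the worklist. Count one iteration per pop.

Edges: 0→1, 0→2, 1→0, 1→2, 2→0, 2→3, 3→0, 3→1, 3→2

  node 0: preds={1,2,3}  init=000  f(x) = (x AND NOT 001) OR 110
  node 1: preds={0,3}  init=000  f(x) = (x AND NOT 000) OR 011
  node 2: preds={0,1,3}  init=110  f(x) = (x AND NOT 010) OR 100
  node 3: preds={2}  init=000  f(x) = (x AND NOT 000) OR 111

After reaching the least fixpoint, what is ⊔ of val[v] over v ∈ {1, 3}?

Worklist (7 pops):
  #1 pop 0: in=110 → 110 (was 000); enqueue []
  #2 pop 1: in=110 → 111 (was 000); enqueue [0]
  #3 pop 2: in=111 → 111 (was 110); enqueue []
  #4 pop 3: in=111 → 111 (was 000); enqueue [1,2]
  #5 pop 0: in=111 → 110 (no change)
  #6 pop 1: in=111 → 111 (no change)
  #7 pop 2: in=111 → 111 (no change)

Fixpoint:
  val[0] = 110
  val[1] = 111
  val[2] = 111
  val[3] = 111

111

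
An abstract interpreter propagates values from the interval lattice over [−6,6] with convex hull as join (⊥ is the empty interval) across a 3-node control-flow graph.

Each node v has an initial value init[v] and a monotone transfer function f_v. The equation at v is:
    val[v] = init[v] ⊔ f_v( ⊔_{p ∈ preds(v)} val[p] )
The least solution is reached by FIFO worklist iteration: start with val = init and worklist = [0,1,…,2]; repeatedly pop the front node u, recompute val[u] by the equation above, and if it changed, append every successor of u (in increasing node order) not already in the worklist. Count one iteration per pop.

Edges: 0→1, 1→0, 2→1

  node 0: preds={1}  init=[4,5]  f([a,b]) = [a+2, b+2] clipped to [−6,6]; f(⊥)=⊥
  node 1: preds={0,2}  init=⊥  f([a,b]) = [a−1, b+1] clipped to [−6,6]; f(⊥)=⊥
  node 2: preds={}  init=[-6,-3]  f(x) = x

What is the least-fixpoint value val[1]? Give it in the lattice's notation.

[-6,6]

Iteration log — 5 steps:
  step 1. node 0  ⊔preds=⊥  new=[4,5]  stable
  step 2. node 1  ⊔preds=[-6,5]  new=[-6,6]  old=⊥  +wl: 0
  step 3. node 2  ⊔preds=⊥  new=[-6,-3]  stable
  step 4. node 0  ⊔preds=[-6,6]  new=[-4,6]  old=[4,5]  +wl: 1
  step 5. node 1  ⊔preds=[-6,6]  new=[-6,6]  stable

Least fixpoint reached:
  node 0: [-4,6]
  node 1: [-6,6]
  node 2: [-6,-3]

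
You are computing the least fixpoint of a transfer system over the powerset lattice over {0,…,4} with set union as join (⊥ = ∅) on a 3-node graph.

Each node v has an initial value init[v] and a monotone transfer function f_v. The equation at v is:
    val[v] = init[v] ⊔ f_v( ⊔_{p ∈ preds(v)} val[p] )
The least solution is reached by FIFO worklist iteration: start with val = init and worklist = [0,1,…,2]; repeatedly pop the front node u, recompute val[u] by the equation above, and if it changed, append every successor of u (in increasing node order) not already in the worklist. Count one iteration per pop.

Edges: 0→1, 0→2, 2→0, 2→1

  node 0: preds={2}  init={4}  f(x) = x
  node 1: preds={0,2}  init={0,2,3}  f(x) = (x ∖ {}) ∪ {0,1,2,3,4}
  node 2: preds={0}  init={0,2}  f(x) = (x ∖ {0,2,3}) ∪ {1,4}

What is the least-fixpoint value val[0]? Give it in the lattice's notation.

{0,1,2,4}

Worklist (6 pops):
  #1 pop 0: in={0,2} → {0,2,4} (was {4}); enqueue []
  #2 pop 1: in={0,2,4} → {0,1,2,3,4} (was {0,2,3}); enqueue []
  #3 pop 2: in={0,2,4} → {0,1,2,4} (was {0,2}); enqueue [0,1]
  #4 pop 0: in={0,1,2,4} → {0,1,2,4} (was {0,2,4}); enqueue [2]
  #5 pop 1: in={0,1,2,4} → {0,1,2,3,4} (no change)
  #6 pop 2: in={0,1,2,4} → {0,1,2,4} (no change)

Fixpoint:
  val[0] = {0,1,2,4}
  val[1] = {0,1,2,3,4}
  val[2] = {0,1,2,4}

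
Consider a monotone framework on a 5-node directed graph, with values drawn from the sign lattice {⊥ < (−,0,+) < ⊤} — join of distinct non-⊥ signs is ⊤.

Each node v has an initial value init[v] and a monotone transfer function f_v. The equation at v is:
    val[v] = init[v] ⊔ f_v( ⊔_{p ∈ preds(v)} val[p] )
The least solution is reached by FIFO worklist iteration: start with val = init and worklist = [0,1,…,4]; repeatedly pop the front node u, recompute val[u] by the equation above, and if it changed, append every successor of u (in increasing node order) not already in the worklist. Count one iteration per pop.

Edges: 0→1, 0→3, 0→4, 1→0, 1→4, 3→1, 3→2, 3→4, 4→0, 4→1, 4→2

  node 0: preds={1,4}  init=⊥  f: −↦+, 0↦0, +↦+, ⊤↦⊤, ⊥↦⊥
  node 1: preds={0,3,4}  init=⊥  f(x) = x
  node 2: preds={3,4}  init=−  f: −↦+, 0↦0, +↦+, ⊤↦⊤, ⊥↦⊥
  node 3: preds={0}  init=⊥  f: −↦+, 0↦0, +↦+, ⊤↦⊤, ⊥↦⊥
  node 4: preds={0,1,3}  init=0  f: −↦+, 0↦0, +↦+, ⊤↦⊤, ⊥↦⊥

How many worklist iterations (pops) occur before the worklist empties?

8

Worklist (8 pops):
  #1 pop 0: in=0 → 0 (was ⊥); enqueue []
  #2 pop 1: in=0 → 0 (was ⊥); enqueue [0]
  #3 pop 2: in=0 → ⊤ (was −); enqueue []
  #4 pop 3: in=0 → 0 (was ⊥); enqueue [1,2]
  #5 pop 4: in=0 → 0 (no change)
  #6 pop 0: in=0 → 0 (no change)
  #7 pop 1: in=0 → 0 (no change)
  #8 pop 2: in=0 → ⊤ (no change)

Fixpoint:
  val[0] = 0
  val[1] = 0
  val[2] = ⊤
  val[3] = 0
  val[4] = 0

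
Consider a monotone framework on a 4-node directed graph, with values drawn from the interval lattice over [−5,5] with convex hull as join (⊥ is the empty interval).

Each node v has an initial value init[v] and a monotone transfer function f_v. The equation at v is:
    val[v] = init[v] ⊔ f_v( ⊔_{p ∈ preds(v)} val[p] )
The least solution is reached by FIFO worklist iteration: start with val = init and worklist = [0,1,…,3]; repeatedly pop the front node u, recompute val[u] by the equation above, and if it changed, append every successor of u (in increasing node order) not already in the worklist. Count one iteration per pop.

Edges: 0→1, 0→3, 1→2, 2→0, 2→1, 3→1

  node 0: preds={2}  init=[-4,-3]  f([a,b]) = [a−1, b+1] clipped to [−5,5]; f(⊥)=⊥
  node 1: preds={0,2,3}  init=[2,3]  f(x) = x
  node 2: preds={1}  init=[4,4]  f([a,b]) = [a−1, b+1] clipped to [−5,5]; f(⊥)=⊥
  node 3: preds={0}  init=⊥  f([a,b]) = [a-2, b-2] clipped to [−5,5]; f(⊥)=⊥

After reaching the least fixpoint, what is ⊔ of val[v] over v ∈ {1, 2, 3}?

[-5,5]

Worklist (8 pops):
  #1 pop 0: in=[4,4] → [-4,5] (was [-4,-3]); enqueue []
  #2 pop 1: in=[-4,5] → [-4,5] (was [2,3]); enqueue []
  #3 pop 2: in=[-4,5] → [-5,5] (was [4,4]); enqueue [0,1]
  #4 pop 3: in=[-4,5] → [-5,3] (was ⊥); enqueue []
  #5 pop 0: in=[-5,5] → [-5,5] (was [-4,5]); enqueue [3]
  #6 pop 1: in=[-5,5] → [-5,5] (was [-4,5]); enqueue [2]
  #7 pop 3: in=[-5,5] → [-5,3] (no change)
  #8 pop 2: in=[-5,5] → [-5,5] (no change)

Fixpoint:
  val[0] = [-5,5]
  val[1] = [-5,5]
  val[2] = [-5,5]
  val[3] = [-5,3]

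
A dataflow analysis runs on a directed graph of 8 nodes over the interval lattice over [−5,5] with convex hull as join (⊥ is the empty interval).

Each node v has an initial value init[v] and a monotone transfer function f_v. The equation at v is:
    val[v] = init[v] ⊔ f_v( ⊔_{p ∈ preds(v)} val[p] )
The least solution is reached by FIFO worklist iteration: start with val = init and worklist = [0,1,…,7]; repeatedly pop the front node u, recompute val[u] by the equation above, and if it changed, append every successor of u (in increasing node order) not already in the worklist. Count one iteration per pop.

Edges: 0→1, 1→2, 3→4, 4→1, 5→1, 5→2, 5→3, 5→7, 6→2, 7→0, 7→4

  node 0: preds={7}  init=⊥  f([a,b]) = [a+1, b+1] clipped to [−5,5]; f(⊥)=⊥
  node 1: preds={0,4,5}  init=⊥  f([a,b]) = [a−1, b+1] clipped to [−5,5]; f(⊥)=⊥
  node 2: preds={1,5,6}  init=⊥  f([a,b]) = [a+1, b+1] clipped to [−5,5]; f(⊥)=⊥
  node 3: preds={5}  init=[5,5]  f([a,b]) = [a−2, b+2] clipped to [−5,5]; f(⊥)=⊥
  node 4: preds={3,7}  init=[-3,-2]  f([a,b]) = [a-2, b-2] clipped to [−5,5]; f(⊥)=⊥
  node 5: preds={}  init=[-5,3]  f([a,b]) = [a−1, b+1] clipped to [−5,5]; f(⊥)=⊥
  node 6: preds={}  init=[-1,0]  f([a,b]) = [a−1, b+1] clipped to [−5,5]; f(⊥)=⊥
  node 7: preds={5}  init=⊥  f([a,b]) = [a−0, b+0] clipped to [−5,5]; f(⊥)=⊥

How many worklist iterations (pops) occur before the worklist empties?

Iteration log — 13 steps:
  step 1. node 0  ⊔preds=⊥  new=⊥  stable
  step 2. node 1  ⊔preds=[-5,3]  new=[-5,4]  old=⊥  +wl: 
  step 3. node 2  ⊔preds=[-5,4]  new=[-4,5]  old=⊥  +wl: 
  step 4. node 3  ⊔preds=[-5,3]  new=[-5,5]  old=[5,5]  +wl: 
  step 5. node 4  ⊔preds=[-5,5]  new=[-5,3]  old=[-3,-2]  +wl: 1
  step 6. node 5  ⊔preds=⊥  new=[-5,3]  stable
  step 7. node 6  ⊔preds=⊥  new=[-1,0]  stable
  step 8. node 7  ⊔preds=[-5,3]  new=[-5,3]  old=⊥  +wl: 0,4
  step 9. node 1  ⊔preds=[-5,3]  new=[-5,4]  stable
  step 10. node 0  ⊔preds=[-5,3]  new=[-4,4]  old=⊥  +wl: 1
  step 11. node 4  ⊔preds=[-5,5]  new=[-5,3]  stable
  step 12. node 1  ⊔preds=[-5,4]  new=[-5,5]  old=[-5,4]  +wl: 2
  step 13. node 2  ⊔preds=[-5,5]  new=[-4,5]  stable

Least fixpoint reached:
  node 0: [-4,4]
  node 1: [-5,5]
  node 2: [-4,5]
  node 3: [-5,5]
  node 4: [-5,3]
  node 5: [-5,3]
  node 6: [-1,0]
  node 7: [-5,3]

13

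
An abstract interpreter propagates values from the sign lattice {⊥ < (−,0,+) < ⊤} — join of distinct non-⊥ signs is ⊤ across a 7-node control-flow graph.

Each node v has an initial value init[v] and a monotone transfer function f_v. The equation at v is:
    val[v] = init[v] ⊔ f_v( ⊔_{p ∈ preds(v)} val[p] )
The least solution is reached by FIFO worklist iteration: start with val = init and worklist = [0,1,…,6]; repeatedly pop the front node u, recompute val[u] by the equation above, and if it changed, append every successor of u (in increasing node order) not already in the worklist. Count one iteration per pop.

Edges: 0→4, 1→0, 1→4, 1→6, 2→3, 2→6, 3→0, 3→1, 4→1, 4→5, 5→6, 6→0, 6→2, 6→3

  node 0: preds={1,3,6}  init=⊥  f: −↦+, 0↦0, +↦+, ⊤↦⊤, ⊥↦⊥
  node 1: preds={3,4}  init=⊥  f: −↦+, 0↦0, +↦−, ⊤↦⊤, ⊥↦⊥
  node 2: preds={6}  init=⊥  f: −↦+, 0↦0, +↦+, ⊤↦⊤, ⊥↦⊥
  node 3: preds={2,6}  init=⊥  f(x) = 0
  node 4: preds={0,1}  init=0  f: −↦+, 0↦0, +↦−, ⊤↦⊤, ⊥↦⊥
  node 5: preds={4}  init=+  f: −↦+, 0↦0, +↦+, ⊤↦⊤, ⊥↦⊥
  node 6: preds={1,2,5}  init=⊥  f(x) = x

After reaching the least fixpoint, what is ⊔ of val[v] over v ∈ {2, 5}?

⊤

Iteration log — 18 steps:
  step 1. node 0  ⊔preds=⊥  new=⊥  stable
  step 2. node 1  ⊔preds=0  new=0  old=⊥  +wl: 0
  step 3. node 2  ⊔preds=⊥  new=⊥  stable
  step 4. node 3  ⊔preds=⊥  new=0  old=⊥  +wl: 1
  step 5. node 4  ⊔preds=0  new=0  stable
  step 6. node 5  ⊔preds=0  new=⊤  old=+  +wl: 
  step 7. node 6  ⊔preds=⊤  new=⊤  old=⊥  +wl: 2,3
  step 8. node 0  ⊔preds=⊤  new=⊤  old=⊥  +wl: 4
  step 9. node 1  ⊔preds=0  new=0  stable
  step 10. node 2  ⊔preds=⊤  new=⊤  old=⊥  +wl: 6
  step 11. node 3  ⊔preds=⊤  new=0  stable
  step 12. node 4  ⊔preds=⊤  new=⊤  old=0  +wl: 1,5
  step 13. node 6  ⊔preds=⊤  new=⊤  stable
  step 14. node 1  ⊔preds=⊤  new=⊤  old=0  +wl: 0,4,6
  step 15. node 5  ⊔preds=⊤  new=⊤  stable
  step 16. node 0  ⊔preds=⊤  new=⊤  stable
  step 17. node 4  ⊔preds=⊤  new=⊤  stable
  step 18. node 6  ⊔preds=⊤  new=⊤  stable

Least fixpoint reached:
  node 0: ⊤
  node 1: ⊤
  node 2: ⊤
  node 3: 0
  node 4: ⊤
  node 5: ⊤
  node 6: ⊤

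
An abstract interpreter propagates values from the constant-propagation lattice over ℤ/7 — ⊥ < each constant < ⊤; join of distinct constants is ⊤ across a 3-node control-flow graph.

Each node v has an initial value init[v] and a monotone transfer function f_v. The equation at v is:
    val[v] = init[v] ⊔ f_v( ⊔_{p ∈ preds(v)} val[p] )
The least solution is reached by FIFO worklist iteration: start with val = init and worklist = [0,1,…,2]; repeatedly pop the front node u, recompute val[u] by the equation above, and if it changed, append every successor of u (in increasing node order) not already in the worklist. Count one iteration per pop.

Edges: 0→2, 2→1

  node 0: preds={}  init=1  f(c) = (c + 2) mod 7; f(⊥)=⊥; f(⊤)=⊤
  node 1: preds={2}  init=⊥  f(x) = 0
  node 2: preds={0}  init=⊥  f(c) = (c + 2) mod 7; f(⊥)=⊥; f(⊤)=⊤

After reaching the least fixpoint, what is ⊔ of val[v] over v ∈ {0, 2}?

Trace (4 dequeues):
  [1] u=0 | in ⊥ | out 1 | ==
  [2] u=1 | in ⊥ | out 0 | prev ⊥ | push {}
  [3] u=2 | in 1 | out 3 | prev ⊥ | push {1}
  [4] u=1 | in 3 | out 0 | ==

Converged values:
  [0] 1
  [1] 0
  [2] 3

⊤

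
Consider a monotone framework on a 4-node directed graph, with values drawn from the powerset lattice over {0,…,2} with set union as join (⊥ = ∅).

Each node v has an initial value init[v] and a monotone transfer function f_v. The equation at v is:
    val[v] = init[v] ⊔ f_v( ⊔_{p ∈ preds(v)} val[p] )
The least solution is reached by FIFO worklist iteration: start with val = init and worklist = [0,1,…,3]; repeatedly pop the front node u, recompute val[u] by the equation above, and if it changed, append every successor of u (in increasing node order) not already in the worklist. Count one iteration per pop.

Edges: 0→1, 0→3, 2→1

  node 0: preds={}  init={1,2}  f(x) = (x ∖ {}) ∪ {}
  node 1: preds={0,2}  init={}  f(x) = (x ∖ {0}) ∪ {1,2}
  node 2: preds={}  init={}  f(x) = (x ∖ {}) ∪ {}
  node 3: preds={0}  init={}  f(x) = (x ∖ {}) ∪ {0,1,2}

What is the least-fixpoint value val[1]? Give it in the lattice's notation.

Worklist (4 pops):
  #1 pop 0: in={} → {1,2} (no change)
  #2 pop 1: in={1,2} → {1,2} (was {}); enqueue []
  #3 pop 2: in={} → {} (no change)
  #4 pop 3: in={1,2} → {0,1,2} (was {}); enqueue []

Fixpoint:
  val[0] = {1,2}
  val[1] = {1,2}
  val[2] = {}
  val[3] = {0,1,2}

{1,2}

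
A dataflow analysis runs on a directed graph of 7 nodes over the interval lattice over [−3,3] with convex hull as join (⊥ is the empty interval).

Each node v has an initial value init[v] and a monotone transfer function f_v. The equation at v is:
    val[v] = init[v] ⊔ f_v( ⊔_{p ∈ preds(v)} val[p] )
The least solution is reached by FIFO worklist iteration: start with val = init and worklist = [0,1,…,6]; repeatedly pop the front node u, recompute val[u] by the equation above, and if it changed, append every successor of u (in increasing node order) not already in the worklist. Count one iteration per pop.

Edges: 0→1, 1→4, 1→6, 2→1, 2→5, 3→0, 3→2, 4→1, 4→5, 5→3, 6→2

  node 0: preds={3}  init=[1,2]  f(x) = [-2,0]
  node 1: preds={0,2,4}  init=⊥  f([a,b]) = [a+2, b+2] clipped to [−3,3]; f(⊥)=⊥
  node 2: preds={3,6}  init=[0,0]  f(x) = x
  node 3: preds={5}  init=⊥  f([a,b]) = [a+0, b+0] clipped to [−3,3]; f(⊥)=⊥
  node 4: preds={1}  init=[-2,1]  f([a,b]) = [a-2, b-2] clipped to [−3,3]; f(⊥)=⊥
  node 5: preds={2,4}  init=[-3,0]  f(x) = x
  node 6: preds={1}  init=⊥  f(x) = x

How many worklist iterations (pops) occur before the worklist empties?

21

Iteration log — 21 steps:
  step 1. node 0  ⊔preds=⊥  new=[-2,2]  old=[1,2]  +wl: 
  step 2. node 1  ⊔preds=[-2,2]  new=[0,3]  old=⊥  +wl: 
  step 3. node 2  ⊔preds=⊥  new=[0,0]  stable
  step 4. node 3  ⊔preds=[-3,0]  new=[-3,0]  old=⊥  +wl: 0,2
  step 5. node 4  ⊔preds=[0,3]  new=[-2,1]  stable
  step 6. node 5  ⊔preds=[-2,1]  new=[-3,1]  old=[-3,0]  +wl: 3
  step 7. node 6  ⊔preds=[0,3]  new=[0,3]  old=⊥  +wl: 
  step 8. node 0  ⊔preds=[-3,0]  new=[-2,2]  stable
  step 9. node 2  ⊔preds=[-3,3]  new=[-3,3]  old=[0,0]  +wl: 1,5
  step 10. node 3  ⊔preds=[-3,1]  new=[-3,1]  old=[-3,0]  +wl: 0,2
  step 11. node 1  ⊔preds=[-3,3]  new=[-1,3]  old=[0,3]  +wl: 4,6
  step 12. node 5  ⊔preds=[-3,3]  new=[-3,3]  old=[-3,1]  +wl: 3
  step 13. node 0  ⊔preds=[-3,1]  new=[-2,2]  stable
  step 14. node 2  ⊔preds=[-3,3]  new=[-3,3]  stable
  step 15. node 4  ⊔preds=[-1,3]  new=[-3,1]  old=[-2,1]  +wl: 1,5
  step 16. node 6  ⊔preds=[-1,3]  new=[-1,3]  old=[0,3]  +wl: 2
  step 17. node 3  ⊔preds=[-3,3]  new=[-3,3]  old=[-3,1]  +wl: 0
  step 18. node 1  ⊔preds=[-3,3]  new=[-1,3]  stable
  step 19. node 5  ⊔preds=[-3,3]  new=[-3,3]  stable
  step 20. node 2  ⊔preds=[-3,3]  new=[-3,3]  stable
  step 21. node 0  ⊔preds=[-3,3]  new=[-2,2]  stable

Least fixpoint reached:
  node 0: [-2,2]
  node 1: [-1,3]
  node 2: [-3,3]
  node 3: [-3,3]
  node 4: [-3,1]
  node 5: [-3,3]
  node 6: [-1,3]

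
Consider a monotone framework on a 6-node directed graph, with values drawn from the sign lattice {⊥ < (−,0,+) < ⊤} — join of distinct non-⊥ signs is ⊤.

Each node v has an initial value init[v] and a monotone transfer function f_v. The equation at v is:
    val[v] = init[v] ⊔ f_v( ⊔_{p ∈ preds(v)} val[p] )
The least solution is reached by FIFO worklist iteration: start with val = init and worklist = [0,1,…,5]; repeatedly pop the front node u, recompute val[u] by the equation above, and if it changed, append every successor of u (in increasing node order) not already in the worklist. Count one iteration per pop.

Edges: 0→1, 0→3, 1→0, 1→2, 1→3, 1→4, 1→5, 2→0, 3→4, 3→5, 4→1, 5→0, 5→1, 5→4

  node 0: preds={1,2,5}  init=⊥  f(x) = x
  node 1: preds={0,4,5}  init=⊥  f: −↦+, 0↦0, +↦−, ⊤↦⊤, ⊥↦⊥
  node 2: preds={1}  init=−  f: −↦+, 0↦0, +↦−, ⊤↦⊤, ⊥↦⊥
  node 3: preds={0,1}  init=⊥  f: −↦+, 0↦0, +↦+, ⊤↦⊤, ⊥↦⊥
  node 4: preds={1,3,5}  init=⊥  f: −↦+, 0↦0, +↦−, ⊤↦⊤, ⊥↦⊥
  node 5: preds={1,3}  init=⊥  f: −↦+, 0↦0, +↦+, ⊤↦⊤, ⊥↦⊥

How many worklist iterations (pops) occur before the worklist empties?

Iteration log — 14 steps:
  step 1. node 0  ⊔preds=−  new=−  old=⊥  +wl: 
  step 2. node 1  ⊔preds=−  new=+  old=⊥  +wl: 0
  step 3. node 2  ⊔preds=+  new=−  stable
  step 4. node 3  ⊔preds=⊤  new=⊤  old=⊥  +wl: 
  step 5. node 4  ⊔preds=⊤  new=⊤  old=⊥  +wl: 1
  step 6. node 5  ⊔preds=⊤  new=⊤  old=⊥  +wl: 4
  step 7. node 0  ⊔preds=⊤  new=⊤  old=−  +wl: 3
  step 8. node 1  ⊔preds=⊤  new=⊤  old=+  +wl: 0,2,5
  step 9. node 4  ⊔preds=⊤  new=⊤  stable
  step 10. node 3  ⊔preds=⊤  new=⊤  stable
  step 11. node 0  ⊔preds=⊤  new=⊤  stable
  step 12. node 2  ⊔preds=⊤  new=⊤  old=−  +wl: 0
  step 13. node 5  ⊔preds=⊤  new=⊤  stable
  step 14. node 0  ⊔preds=⊤  new=⊤  stable

Least fixpoint reached:
  node 0: ⊤
  node 1: ⊤
  node 2: ⊤
  node 3: ⊤
  node 4: ⊤
  node 5: ⊤

14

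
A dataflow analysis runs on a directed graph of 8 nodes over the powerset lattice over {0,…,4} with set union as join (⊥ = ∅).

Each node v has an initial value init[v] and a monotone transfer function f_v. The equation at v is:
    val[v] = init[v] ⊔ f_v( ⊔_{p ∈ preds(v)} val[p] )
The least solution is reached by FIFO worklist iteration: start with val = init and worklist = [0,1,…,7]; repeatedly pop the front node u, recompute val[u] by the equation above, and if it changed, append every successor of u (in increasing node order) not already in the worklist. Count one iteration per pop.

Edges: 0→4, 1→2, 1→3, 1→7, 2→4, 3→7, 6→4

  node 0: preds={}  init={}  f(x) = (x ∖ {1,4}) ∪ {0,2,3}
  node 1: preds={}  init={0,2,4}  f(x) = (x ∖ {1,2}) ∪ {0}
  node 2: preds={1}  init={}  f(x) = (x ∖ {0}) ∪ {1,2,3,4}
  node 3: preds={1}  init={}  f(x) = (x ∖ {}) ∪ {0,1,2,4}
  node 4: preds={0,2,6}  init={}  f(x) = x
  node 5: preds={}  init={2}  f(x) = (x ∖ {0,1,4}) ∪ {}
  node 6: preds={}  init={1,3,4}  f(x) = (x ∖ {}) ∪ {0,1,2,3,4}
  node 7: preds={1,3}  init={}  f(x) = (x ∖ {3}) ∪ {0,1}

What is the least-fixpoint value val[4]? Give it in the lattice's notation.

{0,1,2,3,4}

Trace (9 dequeues):
  [1] u=0 | in {} | out {0,2,3} | prev {} | push {}
  [2] u=1 | in {} | out {0,2,4} | ==
  [3] u=2 | in {0,2,4} | out {1,2,3,4} | prev {} | push {}
  [4] u=3 | in {0,2,4} | out {0,1,2,4} | prev {} | push {}
  [5] u=4 | in {0,1,2,3,4} | out {0,1,2,3,4} | prev {} | push {}
  [6] u=5 | in {} | out {2} | ==
  [7] u=6 | in {} | out {0,1,2,3,4} | prev {1,3,4} | push {4}
  [8] u=7 | in {0,1,2,4} | out {0,1,2,4} | prev {} | push {}
  [9] u=4 | in {0,1,2,3,4} | out {0,1,2,3,4} | ==

Converged values:
  [0] {0,2,3}
  [1] {0,2,4}
  [2] {1,2,3,4}
  [3] {0,1,2,4}
  [4] {0,1,2,3,4}
  [5] {2}
  [6] {0,1,2,3,4}
  [7] {0,1,2,4}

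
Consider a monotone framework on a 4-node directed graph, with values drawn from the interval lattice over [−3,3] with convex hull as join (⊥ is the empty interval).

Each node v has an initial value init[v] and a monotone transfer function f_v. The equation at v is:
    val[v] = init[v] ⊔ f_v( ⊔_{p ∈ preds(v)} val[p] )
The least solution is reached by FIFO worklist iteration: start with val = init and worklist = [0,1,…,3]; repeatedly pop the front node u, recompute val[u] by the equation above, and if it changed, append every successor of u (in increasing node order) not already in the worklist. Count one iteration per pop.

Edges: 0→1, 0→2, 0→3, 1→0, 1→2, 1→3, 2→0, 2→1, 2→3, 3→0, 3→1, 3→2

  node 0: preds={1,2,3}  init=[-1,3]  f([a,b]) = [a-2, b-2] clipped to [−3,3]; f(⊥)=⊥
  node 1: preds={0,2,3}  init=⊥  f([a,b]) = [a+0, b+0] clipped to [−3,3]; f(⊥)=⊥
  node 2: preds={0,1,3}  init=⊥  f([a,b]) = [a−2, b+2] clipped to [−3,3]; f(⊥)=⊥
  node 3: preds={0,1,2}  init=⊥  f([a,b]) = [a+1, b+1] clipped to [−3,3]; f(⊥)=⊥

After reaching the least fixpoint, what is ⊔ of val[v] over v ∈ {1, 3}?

[-3,3]

Worklist (9 pops):
  #1 pop 0: in=⊥ → [-1,3] (no change)
  #2 pop 1: in=[-1,3] → [-1,3] (was ⊥); enqueue [0]
  #3 pop 2: in=[-1,3] → [-3,3] (was ⊥); enqueue [1]
  #4 pop 3: in=[-3,3] → [-2,3] (was ⊥); enqueue [2]
  #5 pop 0: in=[-3,3] → [-3,3] (was [-1,3]); enqueue [3]
  #6 pop 1: in=[-3,3] → [-3,3] (was [-1,3]); enqueue [0]
  #7 pop 2: in=[-3,3] → [-3,3] (no change)
  #8 pop 3: in=[-3,3] → [-2,3] (no change)
  #9 pop 0: in=[-3,3] → [-3,3] (no change)

Fixpoint:
  val[0] = [-3,3]
  val[1] = [-3,3]
  val[2] = [-3,3]
  val[3] = [-2,3]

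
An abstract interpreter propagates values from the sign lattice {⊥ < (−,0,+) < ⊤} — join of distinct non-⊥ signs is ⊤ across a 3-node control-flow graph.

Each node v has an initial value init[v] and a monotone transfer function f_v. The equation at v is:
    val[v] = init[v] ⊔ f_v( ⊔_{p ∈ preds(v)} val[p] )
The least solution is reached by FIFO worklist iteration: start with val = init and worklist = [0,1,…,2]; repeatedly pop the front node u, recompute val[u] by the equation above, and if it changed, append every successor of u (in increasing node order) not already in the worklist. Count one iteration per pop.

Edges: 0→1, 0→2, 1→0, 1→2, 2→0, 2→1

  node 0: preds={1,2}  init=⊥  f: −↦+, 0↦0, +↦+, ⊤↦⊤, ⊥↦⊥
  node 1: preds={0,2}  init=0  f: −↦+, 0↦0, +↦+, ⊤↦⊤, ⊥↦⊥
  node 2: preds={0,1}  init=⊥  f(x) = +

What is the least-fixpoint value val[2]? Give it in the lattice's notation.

+

Iteration log — 7 steps:
  step 1. node 0  ⊔preds=0  new=0  old=⊥  +wl: 
  step 2. node 1  ⊔preds=0  new=0  stable
  step 3. node 2  ⊔preds=0  new=+  old=⊥  +wl: 0,1
  step 4. node 0  ⊔preds=⊤  new=⊤  old=0  +wl: 2
  step 5. node 1  ⊔preds=⊤  new=⊤  old=0  +wl: 0
  step 6. node 2  ⊔preds=⊤  new=+  stable
  step 7. node 0  ⊔preds=⊤  new=⊤  stable

Least fixpoint reached:
  node 0: ⊤
  node 1: ⊤
  node 2: +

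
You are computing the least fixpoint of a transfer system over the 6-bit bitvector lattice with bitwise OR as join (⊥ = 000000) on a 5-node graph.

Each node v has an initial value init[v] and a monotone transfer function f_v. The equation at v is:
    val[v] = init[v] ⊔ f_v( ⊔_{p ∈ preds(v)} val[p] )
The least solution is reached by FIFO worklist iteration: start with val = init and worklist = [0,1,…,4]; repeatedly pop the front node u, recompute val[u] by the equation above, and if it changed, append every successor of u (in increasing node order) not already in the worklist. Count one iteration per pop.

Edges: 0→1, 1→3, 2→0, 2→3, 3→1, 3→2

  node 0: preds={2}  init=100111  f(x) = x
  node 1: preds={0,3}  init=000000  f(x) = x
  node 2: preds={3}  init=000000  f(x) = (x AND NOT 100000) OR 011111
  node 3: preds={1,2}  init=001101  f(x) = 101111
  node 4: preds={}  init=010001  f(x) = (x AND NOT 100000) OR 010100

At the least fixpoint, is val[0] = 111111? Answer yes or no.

Worklist (9 pops):
  #1 pop 0: in=000000 → 100111 (no change)
  #2 pop 1: in=101111 → 101111 (was 000000); enqueue []
  #3 pop 2: in=001101 → 011111 (was 000000); enqueue [0]
  #4 pop 3: in=111111 → 101111 (was 001101); enqueue [1,2]
  #5 pop 4: in=000000 → 010101 (was 010001); enqueue []
  #6 pop 0: in=011111 → 111111 (was 100111); enqueue []
  #7 pop 1: in=111111 → 111111 (was 101111); enqueue [3]
  #8 pop 2: in=101111 → 011111 (no change)
  #9 pop 3: in=111111 → 101111 (no change)

Fixpoint:
  val[0] = 111111
  val[1] = 111111
  val[2] = 011111
  val[3] = 101111
  val[4] = 010101

yes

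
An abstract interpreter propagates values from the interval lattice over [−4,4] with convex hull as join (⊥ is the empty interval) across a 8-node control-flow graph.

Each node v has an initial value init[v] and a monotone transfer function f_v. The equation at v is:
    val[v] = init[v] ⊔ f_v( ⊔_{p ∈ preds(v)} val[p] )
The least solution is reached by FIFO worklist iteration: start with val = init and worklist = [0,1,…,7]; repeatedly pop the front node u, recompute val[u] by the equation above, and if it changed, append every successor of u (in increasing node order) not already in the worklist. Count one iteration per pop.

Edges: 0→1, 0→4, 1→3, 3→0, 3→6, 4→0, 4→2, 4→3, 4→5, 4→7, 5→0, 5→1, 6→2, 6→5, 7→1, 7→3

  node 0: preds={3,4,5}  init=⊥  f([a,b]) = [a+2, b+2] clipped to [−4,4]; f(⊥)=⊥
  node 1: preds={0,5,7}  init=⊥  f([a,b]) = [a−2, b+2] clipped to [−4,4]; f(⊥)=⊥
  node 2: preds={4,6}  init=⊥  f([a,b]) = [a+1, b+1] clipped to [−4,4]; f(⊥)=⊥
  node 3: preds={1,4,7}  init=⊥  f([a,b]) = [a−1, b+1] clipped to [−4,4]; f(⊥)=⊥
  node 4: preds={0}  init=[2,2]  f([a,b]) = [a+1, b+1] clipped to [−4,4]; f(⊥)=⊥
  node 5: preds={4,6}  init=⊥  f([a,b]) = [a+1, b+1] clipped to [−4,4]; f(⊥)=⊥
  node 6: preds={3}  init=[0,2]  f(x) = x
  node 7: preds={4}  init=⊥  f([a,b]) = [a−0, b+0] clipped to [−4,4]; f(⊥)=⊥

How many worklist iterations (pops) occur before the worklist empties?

Worklist (42 pops):
  #1 pop 0: in=[2,2] → [4,4] (was ⊥); enqueue []
  #2 pop 1: in=[4,4] → [2,4] (was ⊥); enqueue []
  #3 pop 2: in=[0,2] → [1,3] (was ⊥); enqueue []
  #4 pop 3: in=[2,4] → [1,4] (was ⊥); enqueue [0]
  #5 pop 4: in=[4,4] → [2,4] (was [2,2]); enqueue [2,3]
  #6 pop 5: in=[0,4] → [1,4] (was ⊥); enqueue [1]
  #7 pop 6: in=[1,4] → [0,4] (was [0,2]); enqueue [5]
  #8 pop 7: in=[2,4] → [2,4] (was ⊥); enqueue []
  #9 pop 0: in=[1,4] → [3,4] (was [4,4]); enqueue [4]
  #10 pop 2: in=[0,4] → [1,4] (was [1,3]); enqueue []
  #11 pop 3: in=[2,4] → [1,4] (no change)
  #12 pop 1: in=[1,4] → [-1,4] (was [2,4]); enqueue [3]
  #13 pop 5: in=[0,4] → [1,4] (no change)
  #14 pop 4: in=[3,4] → [2,4] (no change)
  #15 pop 3: in=[-1,4] → [-2,4] (was [1,4]); enqueue [0,6]
  #16 pop 0: in=[-2,4] → [0,4] (was [3,4]); enqueue [1,4]
  #17 pop 6: in=[-2,4] → [-2,4] (was [0,4]); enqueue [2,5]
  #18 pop 1: in=[0,4] → [-2,4] (was [-1,4]); enqueue [3]
  #19 pop 4: in=[0,4] → [1,4] (was [2,4]); enqueue [0,7]
  #20 pop 2: in=[-2,4] → [-1,4] (was [1,4]); enqueue []
  #21 pop 5: in=[-2,4] → [-1,4] (was [1,4]); enqueue [1]
  #22 pop 3: in=[-2,4] → [-3,4] (was [-2,4]); enqueue [6]
  #23 pop 0: in=[-3,4] → [-1,4] (was [0,4]); enqueue [4]
  #24 pop 7: in=[1,4] → [1,4] (was [2,4]); enqueue [3]
  #25 pop 1: in=[-1,4] → [-3,4] (was [-2,4]); enqueue []
  #26 pop 6: in=[-3,4] → [-3,4] (was [-2,4]); enqueue [2,5]
  #27 pop 4: in=[-1,4] → [0,4] (was [1,4]); enqueue [0,7]
  #28 pop 3: in=[-3,4] → [-4,4] (was [-3,4]); enqueue [6]
  #29 pop 2: in=[-3,4] → [-2,4] (was [-1,4]); enqueue []
  #30 pop 5: in=[-3,4] → [-2,4] (was [-1,4]); enqueue [1]
  #31 pop 0: in=[-4,4] → [-2,4] (was [-1,4]); enqueue [4]
  #32 pop 7: in=[0,4] → [0,4] (was [1,4]); enqueue [3]
  #33 pop 6: in=[-4,4] → [-4,4] (was [-3,4]); enqueue [2,5]
  #34 pop 1: in=[-2,4] → [-4,4] (was [-3,4]); enqueue []
  #35 pop 4: in=[-2,4] → [-1,4] (was [0,4]); enqueue [0,7]
  #36 pop 3: in=[-4,4] → [-4,4] (no change)
  #37 pop 2: in=[-4,4] → [-3,4] (was [-2,4]); enqueue []
  #38 pop 5: in=[-4,4] → [-3,4] (was [-2,4]); enqueue [1]
  #39 pop 0: in=[-4,4] → [-2,4] (no change)
  #40 pop 7: in=[-1,4] → [-1,4] (was [0,4]); enqueue [3]
  #41 pop 1: in=[-3,4] → [-4,4] (no change)
  #42 pop 3: in=[-4,4] → [-4,4] (no change)

Fixpoint:
  val[0] = [-2,4]
  val[1] = [-4,4]
  val[2] = [-3,4]
  val[3] = [-4,4]
  val[4] = [-1,4]
  val[5] = [-3,4]
  val[6] = [-4,4]
  val[7] = [-1,4]

42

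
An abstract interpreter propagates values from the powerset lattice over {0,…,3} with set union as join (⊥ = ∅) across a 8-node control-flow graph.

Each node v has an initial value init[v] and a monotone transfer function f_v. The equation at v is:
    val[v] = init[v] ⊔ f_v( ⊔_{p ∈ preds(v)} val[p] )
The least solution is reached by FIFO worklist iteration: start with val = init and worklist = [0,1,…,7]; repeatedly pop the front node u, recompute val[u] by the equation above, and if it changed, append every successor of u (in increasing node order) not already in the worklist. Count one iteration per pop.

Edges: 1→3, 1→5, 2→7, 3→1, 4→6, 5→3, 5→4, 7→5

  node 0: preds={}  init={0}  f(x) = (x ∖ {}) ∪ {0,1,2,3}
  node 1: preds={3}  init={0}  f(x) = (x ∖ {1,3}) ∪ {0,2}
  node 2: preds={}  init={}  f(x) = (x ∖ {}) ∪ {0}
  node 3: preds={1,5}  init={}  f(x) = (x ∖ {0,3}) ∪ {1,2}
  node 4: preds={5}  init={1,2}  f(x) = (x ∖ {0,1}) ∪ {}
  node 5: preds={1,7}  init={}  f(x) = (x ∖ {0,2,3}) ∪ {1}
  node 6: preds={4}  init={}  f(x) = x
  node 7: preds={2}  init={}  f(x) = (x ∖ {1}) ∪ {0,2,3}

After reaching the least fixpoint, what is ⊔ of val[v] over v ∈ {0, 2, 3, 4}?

{0,1,2,3}

Worklist (12 pops):
  #1 pop 0: in={} → {0,1,2,3} (was {0}); enqueue []
  #2 pop 1: in={} → {0,2} (was {0}); enqueue []
  #3 pop 2: in={} → {0} (was {}); enqueue []
  #4 pop 3: in={0,2} → {1,2} (was {}); enqueue [1]
  #5 pop 4: in={} → {1,2} (no change)
  #6 pop 5: in={0,2} → {1} (was {}); enqueue [3,4]
  #7 pop 6: in={1,2} → {1,2} (was {}); enqueue []
  #8 pop 7: in={0} → {0,2,3} (was {}); enqueue [5]
  #9 pop 1: in={1,2} → {0,2} (no change)
  #10 pop 3: in={0,1,2} → {1,2} (no change)
  #11 pop 4: in={1} → {1,2} (no change)
  #12 pop 5: in={0,2,3} → {1} (no change)

Fixpoint:
  val[0] = {0,1,2,3}
  val[1] = {0,2}
  val[2] = {0}
  val[3] = {1,2}
  val[4] = {1,2}
  val[5] = {1}
  val[6] = {1,2}
  val[7] = {0,2,3}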